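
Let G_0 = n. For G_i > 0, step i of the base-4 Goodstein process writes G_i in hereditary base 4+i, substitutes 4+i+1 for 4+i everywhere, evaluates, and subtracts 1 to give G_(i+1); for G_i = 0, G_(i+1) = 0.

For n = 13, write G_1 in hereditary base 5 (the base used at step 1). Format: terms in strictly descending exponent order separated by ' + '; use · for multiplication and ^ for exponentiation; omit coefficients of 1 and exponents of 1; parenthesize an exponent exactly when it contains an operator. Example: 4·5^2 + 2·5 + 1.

3·5

13 —HB4→ 3·4 + 1 —bump→ 3·5 + 1 = 16 —(−1)→ 15
15 —HB5→ 3·5 —bump→ 3·6 = 18 —(−1)→ 17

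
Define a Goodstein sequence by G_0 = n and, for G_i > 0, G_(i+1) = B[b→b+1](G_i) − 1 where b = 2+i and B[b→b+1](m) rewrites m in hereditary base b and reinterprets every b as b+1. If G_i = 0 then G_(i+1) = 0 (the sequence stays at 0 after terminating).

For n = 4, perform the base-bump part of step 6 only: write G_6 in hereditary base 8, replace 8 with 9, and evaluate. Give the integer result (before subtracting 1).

174

G_0 = 4. HB_2(4) = 2^2. Bump = 27. G_1 = 26.
G_1 = 26. HB_3(26) = 2·3^2 + 2·3 + 2. Bump = 42. G_2 = 41.
G_2 = 41. HB_4(41) = 2·4^2 + 2·4 + 1. Bump = 61. G_3 = 60.
G_3 = 60. HB_5(60) = 2·5^2 + 2·5. Bump = 84. G_4 = 83.
G_4 = 83. HB_6(83) = 2·6^2 + 6 + 5. Bump = 110. G_5 = 109.
G_5 = 109. HB_7(109) = 2·7^2 + 7 + 4. Bump = 140. G_6 = 139.
G_6 = 139. HB_8(139) = 2·8^2 + 8 + 3. Bump = 174. G_7 = 173.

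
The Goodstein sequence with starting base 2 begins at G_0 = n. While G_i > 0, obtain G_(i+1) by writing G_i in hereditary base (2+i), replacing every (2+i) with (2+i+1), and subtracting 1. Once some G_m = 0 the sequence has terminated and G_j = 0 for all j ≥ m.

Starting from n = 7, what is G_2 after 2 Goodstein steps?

base 2: 7 = 2^2 + 2 + 1; at 3: 3^3 + 3 + 1 = 31; next = 30
base 3: 30 = 3^3 + 3; at 4: 4^4 + 4 = 260; next = 259

259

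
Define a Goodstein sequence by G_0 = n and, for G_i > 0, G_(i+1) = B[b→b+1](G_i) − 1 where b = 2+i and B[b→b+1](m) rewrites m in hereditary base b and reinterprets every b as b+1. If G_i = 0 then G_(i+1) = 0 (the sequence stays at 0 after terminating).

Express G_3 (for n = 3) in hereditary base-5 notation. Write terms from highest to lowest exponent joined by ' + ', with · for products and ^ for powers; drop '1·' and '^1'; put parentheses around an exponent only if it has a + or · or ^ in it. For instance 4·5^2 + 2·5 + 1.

base 2: 3 = 2 + 1; at 3: 3 + 1 = 4; next = 3
base 3: 3 = 3; at 4: 4 = 4; next = 3
base 4: 3 = 3; at 5: 3 = 3; next = 2

2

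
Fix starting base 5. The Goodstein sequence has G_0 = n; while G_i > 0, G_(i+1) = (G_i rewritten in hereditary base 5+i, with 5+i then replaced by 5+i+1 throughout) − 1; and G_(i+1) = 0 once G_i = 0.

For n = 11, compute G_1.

12

11 —HB5→ 2·5 + 1 —bump→ 2·6 + 1 = 13 —(−1)→ 12
12 —HB6→ 2·6 —bump→ 2·7 = 14 —(−1)→ 13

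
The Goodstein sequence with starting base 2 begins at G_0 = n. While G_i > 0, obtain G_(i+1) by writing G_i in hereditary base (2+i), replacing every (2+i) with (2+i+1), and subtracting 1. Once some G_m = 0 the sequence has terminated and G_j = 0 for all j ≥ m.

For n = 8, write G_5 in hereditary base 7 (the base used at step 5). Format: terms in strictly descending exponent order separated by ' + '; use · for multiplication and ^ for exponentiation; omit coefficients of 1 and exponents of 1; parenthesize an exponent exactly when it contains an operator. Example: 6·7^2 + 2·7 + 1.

2·7^7 + 2·7^2 + 7 + 4

base 2: 8 = 2^(2 + 1); at 3: 3^(3 + 1) = 81; next = 80
base 3: 80 = 2·3^3 + 2·3^2 + 2·3 + 2; at 4: 2·4^4 + 2·4^2 + 2·4 + 2 = 554; next = 553
base 4: 553 = 2·4^4 + 2·4^2 + 2·4 + 1; at 5: 2·5^5 + 2·5^2 + 2·5 + 1 = 6311; next = 6310
base 5: 6310 = 2·5^5 + 2·5^2 + 2·5; at 6: 2·6^6 + 2·6^2 + 2·6 = 93396; next = 93395
base 6: 93395 = 2·6^6 + 2·6^2 + 6 + 5; at 7: 2·7^7 + 2·7^2 + 7 + 5 = 1647196; next = 1647195
base 7: 1647195 = 2·7^7 + 2·7^2 + 7 + 4; at 8: 2·8^8 + 2·8^2 + 8 + 4 = 33554572; next = 33554571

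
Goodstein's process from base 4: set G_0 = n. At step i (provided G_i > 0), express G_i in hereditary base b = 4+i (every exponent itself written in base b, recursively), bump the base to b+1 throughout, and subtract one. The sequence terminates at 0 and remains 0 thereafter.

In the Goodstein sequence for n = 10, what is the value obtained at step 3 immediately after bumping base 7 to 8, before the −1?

G_0=10  [base 4] 2·4 + 2  →[4↦5]→  2·5 + 2 = 12  −1 ⇒ G_1=11
G_1=11  [base 5] 2·5 + 1  →[5↦6]→  2·6 + 1 = 13  −1 ⇒ G_2=12
G_2=12  [base 6] 2·6  →[6↦7]→  2·7 = 14  −1 ⇒ G_3=13
G_3=13  [base 7] 7 + 6  →[7↦8]→  8 + 6 = 14  −1 ⇒ G_4=13

14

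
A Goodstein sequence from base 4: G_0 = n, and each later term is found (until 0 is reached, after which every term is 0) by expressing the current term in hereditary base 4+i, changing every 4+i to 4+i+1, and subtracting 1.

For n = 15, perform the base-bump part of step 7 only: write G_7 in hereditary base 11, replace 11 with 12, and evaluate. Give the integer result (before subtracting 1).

28

i=0: 15 = 3·4 + 3 (b=4); 4→5: 3·5 + 3 = 18; 18−1 = 17
i=1: 17 = 3·5 + 2 (b=5); 5→6: 3·6 + 2 = 20; 20−1 = 19
i=2: 19 = 3·6 + 1 (b=6); 6→7: 3·7 + 1 = 22; 22−1 = 21
i=3: 21 = 3·7 (b=7); 7→8: 3·8 = 24; 24−1 = 23
i=4: 23 = 2·8 + 7 (b=8); 8→9: 2·9 + 7 = 25; 25−1 = 24
i=5: 24 = 2·9 + 6 (b=9); 9→10: 2·10 + 6 = 26; 26−1 = 25
i=6: 25 = 2·10 + 5 (b=10); 10→11: 2·11 + 5 = 27; 27−1 = 26
i=7: 26 = 2·11 + 4 (b=11); 11→12: 2·12 + 4 = 28; 28−1 = 27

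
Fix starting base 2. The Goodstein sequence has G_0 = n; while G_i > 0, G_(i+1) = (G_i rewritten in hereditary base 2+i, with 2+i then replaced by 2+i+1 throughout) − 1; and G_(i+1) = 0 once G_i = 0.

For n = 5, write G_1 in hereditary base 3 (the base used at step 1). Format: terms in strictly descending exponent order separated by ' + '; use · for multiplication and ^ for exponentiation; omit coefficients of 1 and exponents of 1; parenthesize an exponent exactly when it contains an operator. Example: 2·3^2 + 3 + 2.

step 0: 5 = 2^2 + 1; sub 3 for 2: 3^3 + 1; = 28; G_1 = 28−1 = 27
step 1: 27 = 3^3; sub 4 for 3: 4^4; = 256; G_2 = 256−1 = 255

3^3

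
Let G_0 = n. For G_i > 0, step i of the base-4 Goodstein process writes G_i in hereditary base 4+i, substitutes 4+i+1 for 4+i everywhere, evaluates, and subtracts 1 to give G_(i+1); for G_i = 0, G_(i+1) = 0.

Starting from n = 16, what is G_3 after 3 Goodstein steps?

base 4: 16 = 4^2; at 5: 5^2 = 25; next = 24
base 5: 24 = 4·5 + 4; at 6: 4·6 + 4 = 28; next = 27
base 6: 27 = 4·6 + 3; at 7: 4·7 + 3 = 31; next = 30
base 7: 30 = 4·7 + 2; at 8: 4·8 + 2 = 34; next = 33

30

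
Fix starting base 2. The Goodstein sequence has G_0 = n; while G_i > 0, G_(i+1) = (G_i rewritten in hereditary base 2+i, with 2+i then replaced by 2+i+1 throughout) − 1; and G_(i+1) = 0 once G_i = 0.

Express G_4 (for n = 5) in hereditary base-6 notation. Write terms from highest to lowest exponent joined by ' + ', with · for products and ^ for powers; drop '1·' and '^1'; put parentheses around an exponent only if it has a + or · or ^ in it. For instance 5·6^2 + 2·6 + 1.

3·6^3 + 3·6^2 + 3·6 + 1

i=0: 5 = 2^2 + 1 (b=2); 2→3: 3^3 + 1 = 28; 28−1 = 27
i=1: 27 = 3^3 (b=3); 3→4: 4^4 = 256; 256−1 = 255
i=2: 255 = 3·4^3 + 3·4^2 + 3·4 + 3 (b=4); 4→5: 3·5^3 + 3·5^2 + 3·5 + 3 = 468; 468−1 = 467
i=3: 467 = 3·5^3 + 3·5^2 + 3·5 + 2 (b=5); 5→6: 3·6^3 + 3·6^2 + 3·6 + 2 = 776; 776−1 = 775
i=4: 775 = 3·6^3 + 3·6^2 + 3·6 + 1 (b=6); 6→7: 3·7^3 + 3·7^2 + 3·7 + 1 = 1198; 1198−1 = 1197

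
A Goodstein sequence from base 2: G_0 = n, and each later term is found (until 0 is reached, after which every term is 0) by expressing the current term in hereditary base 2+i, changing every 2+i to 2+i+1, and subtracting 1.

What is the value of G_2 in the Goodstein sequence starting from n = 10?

1025

base 2: 10 = 2^(2 + 1) + 2; at 3: 3^(3 + 1) + 3 = 84; next = 83
base 3: 83 = 3^(3 + 1) + 2; at 4: 4^(4 + 1) + 2 = 1026; next = 1025
base 4: 1025 = 4^(4 + 1) + 1; at 5: 5^(5 + 1) + 1 = 15626; next = 15625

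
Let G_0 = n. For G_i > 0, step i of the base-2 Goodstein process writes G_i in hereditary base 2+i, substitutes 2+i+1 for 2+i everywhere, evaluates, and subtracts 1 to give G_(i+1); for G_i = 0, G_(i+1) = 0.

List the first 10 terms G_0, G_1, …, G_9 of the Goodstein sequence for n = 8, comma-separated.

i=0: 8 = 2^(2 + 1) (b=2); 2→3: 3^(3 + 1) = 81; 81−1 = 80
i=1: 80 = 2·3^3 + 2·3^2 + 2·3 + 2 (b=3); 3→4: 2·4^4 + 2·4^2 + 2·4 + 2 = 554; 554−1 = 553
i=2: 553 = 2·4^4 + 2·4^2 + 2·4 + 1 (b=4); 4→5: 2·5^5 + 2·5^2 + 2·5 + 1 = 6311; 6311−1 = 6310
i=3: 6310 = 2·5^5 + 2·5^2 + 2·5 (b=5); 5→6: 2·6^6 + 2·6^2 + 2·6 = 93396; 93396−1 = 93395
i=4: 93395 = 2·6^6 + 2·6^2 + 6 + 5 (b=6); 6→7: 2·7^7 + 2·7^2 + 7 + 5 = 1647196; 1647196−1 = 1647195
i=5: 1647195 = 2·7^7 + 2·7^2 + 7 + 4 (b=7); 7→8: 2·8^8 + 2·8^2 + 8 + 4 = 33554572; 33554572−1 = 33554571
i=6: 33554571 = 2·8^8 + 2·8^2 + 8 + 3 (b=8); 8→9: 2·9^9 + 2·9^2 + 9 + 3 = 774841152; 774841152−1 = 774841151
i=7: 774841151 = 2·9^9 + 2·9^2 + 9 + 2 (b=9); 9→10: 2·10^10 + 2·10^2 + 10 + 2 = 20000000212; 20000000212−1 = 20000000211
i=8: 20000000211 = 2·10^10 + 2·10^2 + 10 + 1 (b=10); 10→11: 2·11^11 + 2·11^2 + 11 + 1 = 570623341476; 570623341476−1 = 570623341475

8, 80, 553, 6310, 93395, 1647195, 33554571, 774841151, 20000000211, 570623341475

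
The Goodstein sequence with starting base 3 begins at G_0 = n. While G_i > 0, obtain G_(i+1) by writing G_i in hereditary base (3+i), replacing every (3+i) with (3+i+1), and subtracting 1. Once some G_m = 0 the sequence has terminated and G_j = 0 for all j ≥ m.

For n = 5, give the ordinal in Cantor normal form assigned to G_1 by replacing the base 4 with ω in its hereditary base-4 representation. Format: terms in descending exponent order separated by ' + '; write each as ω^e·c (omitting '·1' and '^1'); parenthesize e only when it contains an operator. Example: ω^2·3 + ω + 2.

[0] 5 ≡ 3 + 2 (base 3). Lift 4: 6. −1: 5.
[1] 5 ≡ 4 + 1 (base 4). Lift 5: 6. −1: 5.

ω + 1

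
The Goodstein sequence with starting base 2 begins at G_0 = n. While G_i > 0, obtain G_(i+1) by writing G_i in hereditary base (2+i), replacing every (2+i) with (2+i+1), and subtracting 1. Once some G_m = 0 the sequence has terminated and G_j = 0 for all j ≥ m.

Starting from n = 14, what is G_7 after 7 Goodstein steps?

[0] 14 ≡ 2^(2 + 1) + 2^2 + 2 (base 2). Lift 3: 111. −1: 110.
[1] 110 ≡ 3^(3 + 1) + 3^3 + 2 (base 3). Lift 4: 1282. −1: 1281.
[2] 1281 ≡ 4^(4 + 1) + 4^4 + 1 (base 4). Lift 5: 18751. −1: 18750.
[3] 18750 ≡ 5^(5 + 1) + 5^5 (base 5). Lift 6: 326592. −1: 326591.
[4] 326591 ≡ 6^(6 + 1) + 5·6^5 + 5·6^4 + 5·6^3 + 5·6^2 + 5·6 + 5 (base 6). Lift 7: 5862841. −1: 5862840.
[5] 5862840 ≡ 7^(7 + 1) + 5·7^5 + 5·7^4 + 5·7^3 + 5·7^2 + 5·7 + 4 (base 7). Lift 8: 134404972. −1: 134404971.
[6] 134404971 ≡ 8^(8 + 1) + 5·8^5 + 5·8^4 + 5·8^3 + 5·8^2 + 5·8 + 3 (base 8). Lift 9: 3487116549. −1: 3487116548.

3487116548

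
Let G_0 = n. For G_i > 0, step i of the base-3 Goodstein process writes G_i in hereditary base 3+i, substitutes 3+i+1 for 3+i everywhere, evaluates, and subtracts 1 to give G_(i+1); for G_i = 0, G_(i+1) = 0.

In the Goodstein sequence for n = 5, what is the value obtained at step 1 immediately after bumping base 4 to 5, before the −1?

6

(0) 5|_3 = 3 + 2 ↦ 4 + 2|_4 = 6 ⇒ 5
(1) 5|_4 = 4 + 1 ↦ 5 + 1|_5 = 6 ⇒ 5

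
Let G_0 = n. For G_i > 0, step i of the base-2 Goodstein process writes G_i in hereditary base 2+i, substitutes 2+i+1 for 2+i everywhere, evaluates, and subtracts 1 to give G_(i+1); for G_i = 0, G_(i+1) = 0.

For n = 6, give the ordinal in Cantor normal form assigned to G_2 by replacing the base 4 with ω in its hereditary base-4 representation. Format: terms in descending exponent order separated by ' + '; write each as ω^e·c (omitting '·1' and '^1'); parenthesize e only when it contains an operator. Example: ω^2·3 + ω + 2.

ω^ω + 1

i=0: 6 = 2^2 + 2 (b=2); 2→3: 3^3 + 3 = 30; 30−1 = 29
i=1: 29 = 3^3 + 2 (b=3); 3→4: 4^4 + 2 = 258; 258−1 = 257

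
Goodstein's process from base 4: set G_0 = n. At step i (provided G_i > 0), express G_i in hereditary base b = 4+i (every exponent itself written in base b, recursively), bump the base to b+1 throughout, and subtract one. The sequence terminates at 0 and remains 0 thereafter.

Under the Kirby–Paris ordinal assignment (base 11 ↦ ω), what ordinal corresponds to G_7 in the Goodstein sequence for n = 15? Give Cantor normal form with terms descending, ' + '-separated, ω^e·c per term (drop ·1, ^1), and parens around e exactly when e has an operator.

ω·2 + 4

[0] 15 ≡ 3·4 + 3 (base 4). Lift 5: 18. −1: 17.
[1] 17 ≡ 3·5 + 2 (base 5). Lift 6: 20. −1: 19.
[2] 19 ≡ 3·6 + 1 (base 6). Lift 7: 22. −1: 21.
[3] 21 ≡ 3·7 (base 7). Lift 8: 24. −1: 23.
[4] 23 ≡ 2·8 + 7 (base 8). Lift 9: 25. −1: 24.
[5] 24 ≡ 2·9 + 6 (base 9). Lift 10: 26. −1: 25.
[6] 25 ≡ 2·10 + 5 (base 10). Lift 11: 27. −1: 26.
[7] 26 ≡ 2·11 + 4 (base 11). Lift 12: 28. −1: 27.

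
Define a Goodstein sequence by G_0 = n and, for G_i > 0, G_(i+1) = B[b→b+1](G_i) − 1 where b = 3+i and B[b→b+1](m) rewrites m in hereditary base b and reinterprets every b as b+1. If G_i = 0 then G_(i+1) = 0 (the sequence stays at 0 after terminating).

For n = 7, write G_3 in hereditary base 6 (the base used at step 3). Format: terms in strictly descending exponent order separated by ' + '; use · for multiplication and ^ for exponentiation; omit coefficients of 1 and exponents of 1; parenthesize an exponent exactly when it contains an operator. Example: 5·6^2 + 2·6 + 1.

i=0: 7 = 2·3 + 1 (b=3); 3→4: 2·4 + 1 = 9; 9−1 = 8
i=1: 8 = 2·4 (b=4); 4→5: 2·5 = 10; 10−1 = 9
i=2: 9 = 5 + 4 (b=5); 5→6: 6 + 4 = 10; 10−1 = 9
i=3: 9 = 6 + 3 (b=6); 6→7: 7 + 3 = 10; 10−1 = 9

6 + 3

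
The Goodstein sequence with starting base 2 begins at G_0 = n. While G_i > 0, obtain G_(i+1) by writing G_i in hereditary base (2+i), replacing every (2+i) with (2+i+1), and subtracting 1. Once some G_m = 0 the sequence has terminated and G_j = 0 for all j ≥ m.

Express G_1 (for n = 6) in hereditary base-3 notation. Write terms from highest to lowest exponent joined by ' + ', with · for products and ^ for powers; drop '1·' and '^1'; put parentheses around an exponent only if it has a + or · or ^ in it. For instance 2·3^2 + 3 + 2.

3^3 + 2

G_0=6  [base 2] 2^2 + 2  →[2↦3]→  3^3 + 3 = 30  −1 ⇒ G_1=29
G_1=29  [base 3] 3^3 + 2  →[3↦4]→  4^4 + 2 = 258  −1 ⇒ G_2=257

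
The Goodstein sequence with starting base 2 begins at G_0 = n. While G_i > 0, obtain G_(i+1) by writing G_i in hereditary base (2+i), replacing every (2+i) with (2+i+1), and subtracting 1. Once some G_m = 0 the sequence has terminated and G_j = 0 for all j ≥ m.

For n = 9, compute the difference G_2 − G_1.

942

(0) 9|_2 = 2^(2 + 1) + 1 ↦ 3^(3 + 1) + 1|_3 = 82 ⇒ 81
(1) 81|_3 = 3^(3 + 1) ↦ 4^(4 + 1)|_4 = 1024 ⇒ 1023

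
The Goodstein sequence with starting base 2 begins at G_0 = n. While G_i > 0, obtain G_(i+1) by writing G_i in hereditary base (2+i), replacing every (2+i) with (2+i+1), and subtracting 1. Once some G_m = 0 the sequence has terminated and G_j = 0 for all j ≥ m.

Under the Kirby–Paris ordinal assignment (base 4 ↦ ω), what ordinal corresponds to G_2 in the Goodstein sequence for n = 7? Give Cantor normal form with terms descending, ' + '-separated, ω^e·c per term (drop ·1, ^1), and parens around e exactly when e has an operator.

[0] 7 ≡ 2^2 + 2 + 1 (base 2). Lift 3: 31. −1: 30.
[1] 30 ≡ 3^3 + 3 (base 3). Lift 4: 260. −1: 259.
[2] 259 ≡ 4^4 + 3 (base 4). Lift 5: 3128. −1: 3127.

ω^ω + 3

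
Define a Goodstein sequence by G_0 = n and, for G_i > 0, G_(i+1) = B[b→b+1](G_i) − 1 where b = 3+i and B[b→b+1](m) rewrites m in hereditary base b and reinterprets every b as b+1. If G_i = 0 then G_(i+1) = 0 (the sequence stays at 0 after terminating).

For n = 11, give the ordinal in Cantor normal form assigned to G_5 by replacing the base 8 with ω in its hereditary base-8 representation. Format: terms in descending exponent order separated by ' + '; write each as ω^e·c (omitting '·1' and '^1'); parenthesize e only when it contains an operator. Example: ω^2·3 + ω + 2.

ω·5 + 3

[0] 11 ≡ 3^2 + 2 (base 3). Lift 4: 18. −1: 17.
[1] 17 ≡ 4^2 + 1 (base 4). Lift 5: 26. −1: 25.
[2] 25 ≡ 5^2 (base 5). Lift 6: 36. −1: 35.
[3] 35 ≡ 5·6 + 5 (base 6). Lift 7: 40. −1: 39.
[4] 39 ≡ 5·7 + 4 (base 7). Lift 8: 44. −1: 43.
[5] 43 ≡ 5·8 + 3 (base 8). Lift 9: 48. −1: 47.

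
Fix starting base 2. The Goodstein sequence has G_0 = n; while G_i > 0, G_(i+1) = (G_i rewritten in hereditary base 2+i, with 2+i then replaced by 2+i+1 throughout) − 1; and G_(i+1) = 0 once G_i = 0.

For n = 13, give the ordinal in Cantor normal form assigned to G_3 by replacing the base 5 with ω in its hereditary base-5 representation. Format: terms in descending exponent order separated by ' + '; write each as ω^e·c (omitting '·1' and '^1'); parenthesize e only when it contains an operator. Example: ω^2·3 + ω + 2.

G_0=13  [base 2] 2^(2 + 1) + 2^2 + 1  →[2↦3]→  3^(3 + 1) + 3^3 + 1 = 109  −1 ⇒ G_1=108
G_1=108  [base 3] 3^(3 + 1) + 3^3  →[3↦4]→  4^(4 + 1) + 4^4 = 1280  −1 ⇒ G_2=1279
G_2=1279  [base 4] 4^(4 + 1) + 3·4^3 + 3·4^2 + 3·4 + 3  →[4↦5]→  5^(5 + 1) + 3·5^3 + 3·5^2 + 3·5 + 3 = 16093  −1 ⇒ G_3=16092
G_3=16092  [base 5] 5^(5 + 1) + 3·5^3 + 3·5^2 + 3·5 + 2  →[5↦6]→  6^(6 + 1) + 3·6^3 + 3·6^2 + 3·6 + 2 = 280712  −1 ⇒ G_4=280711

ω^(ω + 1) + ω^3·3 + ω^2·3 + ω·3 + 2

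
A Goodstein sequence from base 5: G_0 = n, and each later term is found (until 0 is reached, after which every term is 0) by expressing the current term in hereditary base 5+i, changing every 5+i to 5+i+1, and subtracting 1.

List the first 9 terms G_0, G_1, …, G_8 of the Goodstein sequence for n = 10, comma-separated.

G_0=10  [base 5] 2·5  →[5↦6]→  2·6 = 12  −1 ⇒ G_1=11
G_1=11  [base 6] 6 + 5  →[6↦7]→  7 + 5 = 12  −1 ⇒ G_2=11
G_2=11  [base 7] 7 + 4  →[7↦8]→  8 + 4 = 12  −1 ⇒ G_3=11
G_3=11  [base 8] 8 + 3  →[8↦9]→  9 + 3 = 12  −1 ⇒ G_4=11
G_4=11  [base 9] 9 + 2  →[9↦10]→  10 + 2 = 12  −1 ⇒ G_5=11
G_5=11  [base 10] 10 + 1  →[10↦11]→  11 + 1 = 12  −1 ⇒ G_6=11
G_6=11  [base 11] 11  →[11↦12]→  12 = 12  −1 ⇒ G_7=11
G_7=11  [base 12] 11  →[12↦13]→  11 = 11  −1 ⇒ G_8=10

10, 11, 11, 11, 11, 11, 11, 11, 10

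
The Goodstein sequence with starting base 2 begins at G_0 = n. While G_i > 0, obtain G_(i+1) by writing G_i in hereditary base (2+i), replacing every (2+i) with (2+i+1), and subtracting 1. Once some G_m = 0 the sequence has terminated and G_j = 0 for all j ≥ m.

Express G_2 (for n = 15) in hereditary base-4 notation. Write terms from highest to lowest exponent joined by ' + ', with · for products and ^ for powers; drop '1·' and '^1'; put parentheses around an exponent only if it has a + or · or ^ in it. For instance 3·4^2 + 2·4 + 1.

4^(4 + 1) + 4^4 + 3

i=0: 15 = 2^(2 + 1) + 2^2 + 2 + 1 (b=2); 2→3: 3^(3 + 1) + 3^3 + 3 + 1 = 112; 112−1 = 111
i=1: 111 = 3^(3 + 1) + 3^3 + 3 (b=3); 3→4: 4^(4 + 1) + 4^4 + 4 = 1284; 1284−1 = 1283
i=2: 1283 = 4^(4 + 1) + 4^4 + 3 (b=4); 4→5: 5^(5 + 1) + 5^5 + 3 = 18753; 18753−1 = 18752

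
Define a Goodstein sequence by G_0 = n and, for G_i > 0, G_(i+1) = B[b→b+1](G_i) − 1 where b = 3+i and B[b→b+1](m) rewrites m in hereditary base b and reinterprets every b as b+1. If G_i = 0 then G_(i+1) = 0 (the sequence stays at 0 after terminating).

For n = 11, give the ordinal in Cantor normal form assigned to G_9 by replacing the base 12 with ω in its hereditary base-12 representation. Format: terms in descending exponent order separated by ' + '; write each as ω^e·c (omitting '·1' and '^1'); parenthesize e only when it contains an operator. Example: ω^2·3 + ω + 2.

ω·4 + 11

(0) 11|_3 = 3^2 + 2 ↦ 4^2 + 2|_4 = 18 ⇒ 17
(1) 17|_4 = 4^2 + 1 ↦ 5^2 + 1|_5 = 26 ⇒ 25
(2) 25|_5 = 5^2 ↦ 6^2|_6 = 36 ⇒ 35
(3) 35|_6 = 5·6 + 5 ↦ 5·7 + 5|_7 = 40 ⇒ 39
(4) 39|_7 = 5·7 + 4 ↦ 5·8 + 4|_8 = 44 ⇒ 43
(5) 43|_8 = 5·8 + 3 ↦ 5·9 + 3|_9 = 48 ⇒ 47
(6) 47|_9 = 5·9 + 2 ↦ 5·10 + 2|_10 = 52 ⇒ 51
(7) 51|_10 = 5·10 + 1 ↦ 5·11 + 1|_11 = 56 ⇒ 55
(8) 55|_11 = 5·11 ↦ 5·12|_12 = 60 ⇒ 59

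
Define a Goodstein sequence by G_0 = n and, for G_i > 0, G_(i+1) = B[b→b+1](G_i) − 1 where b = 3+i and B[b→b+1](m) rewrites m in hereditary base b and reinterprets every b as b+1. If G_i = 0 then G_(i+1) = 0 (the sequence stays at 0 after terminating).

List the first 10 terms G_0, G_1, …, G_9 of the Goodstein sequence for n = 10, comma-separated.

step 0: 10 = 3^2 + 1; sub 4 for 3: 4^2 + 1; = 17; G_1 = 17−1 = 16
step 1: 16 = 4^2; sub 5 for 4: 5^2; = 25; G_2 = 25−1 = 24
step 2: 24 = 4·5 + 4; sub 6 for 5: 4·6 + 4; = 28; G_3 = 28−1 = 27
step 3: 27 = 4·6 + 3; sub 7 for 6: 4·7 + 3; = 31; G_4 = 31−1 = 30
step 4: 30 = 4·7 + 2; sub 8 for 7: 4·8 + 2; = 34; G_5 = 34−1 = 33
step 5: 33 = 4·8 + 1; sub 9 for 8: 4·9 + 1; = 37; G_6 = 37−1 = 36
step 6: 36 = 4·9; sub 10 for 9: 4·10; = 40; G_7 = 40−1 = 39
step 7: 39 = 3·10 + 9; sub 11 for 10: 3·11 + 9; = 42; G_8 = 42−1 = 41
step 8: 41 = 3·11 + 8; sub 12 for 11: 3·12 + 8; = 44; G_9 = 44−1 = 43

10, 16, 24, 27, 30, 33, 36, 39, 41, 43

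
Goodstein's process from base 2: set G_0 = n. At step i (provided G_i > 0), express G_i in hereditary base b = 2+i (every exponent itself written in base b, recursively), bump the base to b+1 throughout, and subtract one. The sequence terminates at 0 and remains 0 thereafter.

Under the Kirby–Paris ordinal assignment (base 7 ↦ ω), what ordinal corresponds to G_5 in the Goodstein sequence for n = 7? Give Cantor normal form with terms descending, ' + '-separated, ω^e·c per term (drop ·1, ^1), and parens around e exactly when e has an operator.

base 2: 7 = 2^2 + 2 + 1; at 3: 3^3 + 3 + 1 = 31; next = 30
base 3: 30 = 3^3 + 3; at 4: 4^4 + 4 = 260; next = 259
base 4: 259 = 4^4 + 3; at 5: 5^5 + 3 = 3128; next = 3127
base 5: 3127 = 5^5 + 2; at 6: 6^6 + 2 = 46658; next = 46657
base 6: 46657 = 6^6 + 1; at 7: 7^7 + 1 = 823544; next = 823543

ω^ω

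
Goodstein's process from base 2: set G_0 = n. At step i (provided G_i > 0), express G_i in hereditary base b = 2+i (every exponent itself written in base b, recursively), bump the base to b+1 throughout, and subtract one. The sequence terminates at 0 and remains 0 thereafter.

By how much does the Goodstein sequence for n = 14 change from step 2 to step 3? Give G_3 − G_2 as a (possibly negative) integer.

17469

base 2: 14 = 2^(2 + 1) + 2^2 + 2; at 3: 3^(3 + 1) + 3^3 + 3 = 111; next = 110
base 3: 110 = 3^(3 + 1) + 3^3 + 2; at 4: 4^(4 + 1) + 4^4 + 2 = 1282; next = 1281
base 4: 1281 = 4^(4 + 1) + 4^4 + 1; at 5: 5^(5 + 1) + 5^5 + 1 = 18751; next = 18750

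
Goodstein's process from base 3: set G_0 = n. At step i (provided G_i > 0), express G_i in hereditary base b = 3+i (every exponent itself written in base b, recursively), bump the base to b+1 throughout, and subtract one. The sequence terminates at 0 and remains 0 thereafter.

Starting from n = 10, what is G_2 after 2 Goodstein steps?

G_0 = 10. HB_3(10) = 3^2 + 1. Bump = 17. G_1 = 16.
G_1 = 16. HB_4(16) = 4^2. Bump = 25. G_2 = 24.
G_2 = 24. HB_5(24) = 4·5 + 4. Bump = 28. G_3 = 27.

24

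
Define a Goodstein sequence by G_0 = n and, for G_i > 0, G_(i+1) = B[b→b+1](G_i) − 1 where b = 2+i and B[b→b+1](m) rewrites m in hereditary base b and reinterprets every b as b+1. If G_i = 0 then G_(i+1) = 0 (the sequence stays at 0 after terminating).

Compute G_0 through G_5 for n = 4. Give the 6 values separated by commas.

4, 26, 41, 60, 83, 109

step 0: 4 = 2^2; sub 3 for 2: 3^3; = 27; G_1 = 27−1 = 26
step 1: 26 = 2·3^2 + 2·3 + 2; sub 4 for 3: 2·4^2 + 2·4 + 2; = 42; G_2 = 42−1 = 41
step 2: 41 = 2·4^2 + 2·4 + 1; sub 5 for 4: 2·5^2 + 2·5 + 1; = 61; G_3 = 61−1 = 60
step 3: 60 = 2·5^2 + 2·5; sub 6 for 5: 2·6^2 + 2·6; = 84; G_4 = 84−1 = 83
step 4: 83 = 2·6^2 + 6 + 5; sub 7 for 6: 2·7^2 + 7 + 5; = 110; G_5 = 110−1 = 109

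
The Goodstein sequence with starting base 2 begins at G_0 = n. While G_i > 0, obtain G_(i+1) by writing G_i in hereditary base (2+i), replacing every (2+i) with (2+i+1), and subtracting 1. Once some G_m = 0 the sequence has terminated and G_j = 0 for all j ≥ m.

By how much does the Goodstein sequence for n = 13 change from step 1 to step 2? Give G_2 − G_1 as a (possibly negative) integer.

[0] 13 ≡ 2^(2 + 1) + 2^2 + 1 (base 2). Lift 3: 109. −1: 108.
[1] 108 ≡ 3^(3 + 1) + 3^3 (base 3). Lift 4: 1280. −1: 1279.

1171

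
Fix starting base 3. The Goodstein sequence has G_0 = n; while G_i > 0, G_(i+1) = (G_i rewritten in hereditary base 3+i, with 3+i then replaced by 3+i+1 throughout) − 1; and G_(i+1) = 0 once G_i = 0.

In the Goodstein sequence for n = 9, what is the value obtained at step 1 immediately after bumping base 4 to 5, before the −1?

(0) 9|_3 = 3^2 ↦ 4^2|_4 = 16 ⇒ 15
(1) 15|_4 = 3·4 + 3 ↦ 3·5 + 3|_5 = 18 ⇒ 17

18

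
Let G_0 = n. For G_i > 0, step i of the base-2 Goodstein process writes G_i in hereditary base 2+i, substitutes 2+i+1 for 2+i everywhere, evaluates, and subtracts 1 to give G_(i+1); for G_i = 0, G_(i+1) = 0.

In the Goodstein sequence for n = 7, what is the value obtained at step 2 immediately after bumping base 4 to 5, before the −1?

G_0=7  [base 2] 2^2 + 2 + 1  →[2↦3]→  3^3 + 3 + 1 = 31  −1 ⇒ G_1=30
G_1=30  [base 3] 3^3 + 3  →[3↦4]→  4^4 + 4 = 260  −1 ⇒ G_2=259

3128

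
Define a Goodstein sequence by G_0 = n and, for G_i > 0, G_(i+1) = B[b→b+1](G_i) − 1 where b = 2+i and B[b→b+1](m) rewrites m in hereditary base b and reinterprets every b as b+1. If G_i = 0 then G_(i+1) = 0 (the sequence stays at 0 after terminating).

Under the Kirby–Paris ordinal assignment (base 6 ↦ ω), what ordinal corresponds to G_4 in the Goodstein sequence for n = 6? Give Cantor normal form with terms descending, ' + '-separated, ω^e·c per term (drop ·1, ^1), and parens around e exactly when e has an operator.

i=0: 6 = 2^2 + 2 (b=2); 2→3: 3^3 + 3 = 30; 30−1 = 29
i=1: 29 = 3^3 + 2 (b=3); 3→4: 4^4 + 2 = 258; 258−1 = 257
i=2: 257 = 4^4 + 1 (b=4); 4→5: 5^5 + 1 = 3126; 3126−1 = 3125
i=3: 3125 = 5^5 (b=5); 5→6: 6^6 = 46656; 46656−1 = 46655

ω^5·5 + ω^4·5 + ω^3·5 + ω^2·5 + ω·5 + 5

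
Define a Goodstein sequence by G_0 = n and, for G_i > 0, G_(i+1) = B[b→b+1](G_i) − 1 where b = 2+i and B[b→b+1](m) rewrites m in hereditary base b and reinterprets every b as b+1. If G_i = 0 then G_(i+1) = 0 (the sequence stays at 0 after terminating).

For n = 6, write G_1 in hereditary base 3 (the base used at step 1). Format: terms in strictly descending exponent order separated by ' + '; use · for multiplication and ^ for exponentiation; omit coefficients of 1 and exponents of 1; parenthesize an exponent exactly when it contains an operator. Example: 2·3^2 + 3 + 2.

i=0: 6 = 2^2 + 2 (b=2); 2→3: 3^3 + 3 = 30; 30−1 = 29
i=1: 29 = 3^3 + 2 (b=3); 3→4: 4^4 + 2 = 258; 258−1 = 257

3^3 + 2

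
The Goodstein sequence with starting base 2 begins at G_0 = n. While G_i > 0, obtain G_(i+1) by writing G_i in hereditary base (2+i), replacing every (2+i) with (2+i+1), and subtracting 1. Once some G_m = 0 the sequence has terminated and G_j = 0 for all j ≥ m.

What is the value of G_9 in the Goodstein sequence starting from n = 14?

3138429262496

step 0: 14 = 2^(2 + 1) + 2^2 + 2; sub 3 for 2: 3^(3 + 1) + 3^3 + 3; = 111; G_1 = 111−1 = 110
step 1: 110 = 3^(3 + 1) + 3^3 + 2; sub 4 for 3: 4^(4 + 1) + 4^4 + 2; = 1282; G_2 = 1282−1 = 1281
step 2: 1281 = 4^(4 + 1) + 4^4 + 1; sub 5 for 4: 5^(5 + 1) + 5^5 + 1; = 18751; G_3 = 18751−1 = 18750
step 3: 18750 = 5^(5 + 1) + 5^5; sub 6 for 5: 6^(6 + 1) + 6^6; = 326592; G_4 = 326592−1 = 326591
step 4: 326591 = 6^(6 + 1) + 5·6^5 + 5·6^4 + 5·6^3 + 5·6^2 + 5·6 + 5; sub 7 for 6: 7^(7 + 1) + 5·7^5 + 5·7^4 + 5·7^3 + 5·7^2 + 5·7 + 5; = 5862841; G_5 = 5862841−1 = 5862840
step 5: 5862840 = 7^(7 + 1) + 5·7^5 + 5·7^4 + 5·7^3 + 5·7^2 + 5·7 + 4; sub 8 for 7: 8^(8 + 1) + 5·8^5 + 5·8^4 + 5·8^3 + 5·8^2 + 5·8 + 4; = 134404972; G_6 = 134404972−1 = 134404971
step 6: 134404971 = 8^(8 + 1) + 5·8^5 + 5·8^4 + 5·8^3 + 5·8^2 + 5·8 + 3; sub 9 for 8: 9^(9 + 1) + 5·9^5 + 5·9^4 + 5·9^3 + 5·9^2 + 5·9 + 3; = 3487116549; G_7 = 3487116549−1 = 3487116548
step 7: 3487116548 = 9^(9 + 1) + 5·9^5 + 5·9^4 + 5·9^3 + 5·9^2 + 5·9 + 2; sub 10 for 9: 10^(10 + 1) + 5·10^5 + 5·10^4 + 5·10^3 + 5·10^2 + 5·10 + 2; = 100000555552; G_8 = 100000555552−1 = 100000555551
step 8: 100000555551 = 10^(10 + 1) + 5·10^5 + 5·10^4 + 5·10^3 + 5·10^2 + 5·10 + 1; sub 11 for 10: 11^(11 + 1) + 5·11^5 + 5·11^4 + 5·11^3 + 5·11^2 + 5·11 + 1; = 3138429262497; G_9 = 3138429262497−1 = 3138429262496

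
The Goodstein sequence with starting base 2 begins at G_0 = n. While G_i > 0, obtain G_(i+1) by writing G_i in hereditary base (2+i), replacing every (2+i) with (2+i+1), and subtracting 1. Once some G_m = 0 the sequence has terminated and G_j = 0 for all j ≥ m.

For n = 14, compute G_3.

[0] 14 ≡ 2^(2 + 1) + 2^2 + 2 (base 2). Lift 3: 111. −1: 110.
[1] 110 ≡ 3^(3 + 1) + 3^3 + 2 (base 3). Lift 4: 1282. −1: 1281.
[2] 1281 ≡ 4^(4 + 1) + 4^4 + 1 (base 4). Lift 5: 18751. −1: 18750.

18750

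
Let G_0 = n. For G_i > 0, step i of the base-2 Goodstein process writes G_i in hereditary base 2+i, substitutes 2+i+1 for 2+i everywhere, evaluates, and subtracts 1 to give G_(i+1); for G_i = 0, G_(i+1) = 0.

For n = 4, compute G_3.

60

step 0: 4 = 2^2; sub 3 for 2: 3^3; = 27; G_1 = 27−1 = 26
step 1: 26 = 2·3^2 + 2·3 + 2; sub 4 for 3: 2·4^2 + 2·4 + 2; = 42; G_2 = 42−1 = 41
step 2: 41 = 2·4^2 + 2·4 + 1; sub 5 for 4: 2·5^2 + 2·5 + 1; = 61; G_3 = 61−1 = 60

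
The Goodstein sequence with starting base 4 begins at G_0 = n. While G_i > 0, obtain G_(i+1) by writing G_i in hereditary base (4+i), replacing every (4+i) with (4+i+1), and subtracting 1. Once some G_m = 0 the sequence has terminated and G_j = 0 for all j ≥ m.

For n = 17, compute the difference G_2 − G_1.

10

step 0: 17 = 4^2 + 1; sub 5 for 4: 5^2 + 1; = 26; G_1 = 26−1 = 25
step 1: 25 = 5^2; sub 6 for 5: 6^2; = 36; G_2 = 36−1 = 35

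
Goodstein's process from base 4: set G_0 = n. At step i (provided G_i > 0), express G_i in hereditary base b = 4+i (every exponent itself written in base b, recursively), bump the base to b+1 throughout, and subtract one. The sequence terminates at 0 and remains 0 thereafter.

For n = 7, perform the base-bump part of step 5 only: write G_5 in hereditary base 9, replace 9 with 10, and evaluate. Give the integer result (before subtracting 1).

[0] 7 ≡ 4 + 3 (base 4). Lift 5: 8. −1: 7.
[1] 7 ≡ 5 + 2 (base 5). Lift 6: 8. −1: 7.
[2] 7 ≡ 6 + 1 (base 6). Lift 7: 8. −1: 7.
[3] 7 ≡ 7 (base 7). Lift 8: 8. −1: 7.
[4] 7 ≡ 7 (base 8). Lift 9: 7. −1: 6.

6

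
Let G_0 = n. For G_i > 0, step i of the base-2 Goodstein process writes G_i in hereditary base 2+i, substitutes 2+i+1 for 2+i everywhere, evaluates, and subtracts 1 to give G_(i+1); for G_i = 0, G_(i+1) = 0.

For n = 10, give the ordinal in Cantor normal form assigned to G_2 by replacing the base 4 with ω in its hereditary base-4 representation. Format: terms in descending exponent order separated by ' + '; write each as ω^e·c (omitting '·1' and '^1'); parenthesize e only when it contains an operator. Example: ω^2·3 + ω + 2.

ω^(ω + 1) + 1

base 2: 10 = 2^(2 + 1) + 2; at 3: 3^(3 + 1) + 3 = 84; next = 83
base 3: 83 = 3^(3 + 1) + 2; at 4: 4^(4 + 1) + 2 = 1026; next = 1025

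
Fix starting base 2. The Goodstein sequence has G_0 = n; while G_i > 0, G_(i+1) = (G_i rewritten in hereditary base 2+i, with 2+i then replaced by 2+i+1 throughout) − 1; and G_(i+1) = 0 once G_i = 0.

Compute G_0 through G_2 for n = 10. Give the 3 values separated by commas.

10, 83, 1025

i=0: 10 = 2^(2 + 1) + 2 (b=2); 2→3: 3^(3 + 1) + 3 = 84; 84−1 = 83
i=1: 83 = 3^(3 + 1) + 2 (b=3); 3→4: 4^(4 + 1) + 2 = 1026; 1026−1 = 1025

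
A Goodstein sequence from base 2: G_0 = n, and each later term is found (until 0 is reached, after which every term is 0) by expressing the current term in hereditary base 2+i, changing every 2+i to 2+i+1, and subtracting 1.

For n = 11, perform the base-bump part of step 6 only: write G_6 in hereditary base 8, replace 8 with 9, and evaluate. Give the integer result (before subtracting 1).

i=0: 11 = 2^(2 + 1) + 2 + 1 (b=2); 2→3: 3^(3 + 1) + 3 + 1 = 85; 85−1 = 84
i=1: 84 = 3^(3 + 1) + 3 (b=3); 3→4: 4^(4 + 1) + 4 = 1028; 1028−1 = 1027
i=2: 1027 = 4^(4 + 1) + 3 (b=4); 4→5: 5^(5 + 1) + 3 = 15628; 15628−1 = 15627
i=3: 15627 = 5^(5 + 1) + 2 (b=5); 5→6: 6^(6 + 1) + 2 = 279938; 279938−1 = 279937
i=4: 279937 = 6^(6 + 1) + 1 (b=6); 6→7: 7^(7 + 1) + 1 = 5764802; 5764802−1 = 5764801
i=5: 5764801 = 7^(7 + 1) (b=7); 7→8: 8^(8 + 1) = 134217728; 134217728−1 = 134217727
i=6: 134217727 = 7·8^8 + 7·8^7 + 7·8^6 + 7·8^5 + 7·8^4 + 7·8^3 + 7·8^2 + 7·8 + 7 (b=8); 8→9: 7·9^9 + 7·9^7 + 7·9^6 + 7·9^5 + 7·9^4 + 7·9^3 + 7·9^2 + 7·9 + 7 = 2749609303; 2749609303−1 = 2749609302

2749609303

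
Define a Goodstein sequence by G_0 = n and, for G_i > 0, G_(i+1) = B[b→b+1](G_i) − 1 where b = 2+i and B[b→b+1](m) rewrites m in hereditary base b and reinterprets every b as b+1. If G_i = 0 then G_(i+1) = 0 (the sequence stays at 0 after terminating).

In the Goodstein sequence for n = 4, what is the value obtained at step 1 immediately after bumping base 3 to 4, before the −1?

base 2: 4 = 2^2; at 3: 3^3 = 27; next = 26
base 3: 26 = 2·3^2 + 2·3 + 2; at 4: 2·4^2 + 2·4 + 2 = 42; next = 41

42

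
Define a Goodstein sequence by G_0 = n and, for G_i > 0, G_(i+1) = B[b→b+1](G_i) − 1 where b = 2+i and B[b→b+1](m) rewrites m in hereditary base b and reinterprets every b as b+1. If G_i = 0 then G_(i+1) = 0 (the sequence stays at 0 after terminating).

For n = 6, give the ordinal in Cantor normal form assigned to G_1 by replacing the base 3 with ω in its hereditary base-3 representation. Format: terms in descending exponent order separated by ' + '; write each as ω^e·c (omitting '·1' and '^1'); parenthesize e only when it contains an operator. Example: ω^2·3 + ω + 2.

G_0=6  [base 2] 2^2 + 2  →[2↦3]→  3^3 + 3 = 30  −1 ⇒ G_1=29
G_1=29  [base 3] 3^3 + 2  →[3↦4]→  4^4 + 2 = 258  −1 ⇒ G_2=257

ω^ω + 2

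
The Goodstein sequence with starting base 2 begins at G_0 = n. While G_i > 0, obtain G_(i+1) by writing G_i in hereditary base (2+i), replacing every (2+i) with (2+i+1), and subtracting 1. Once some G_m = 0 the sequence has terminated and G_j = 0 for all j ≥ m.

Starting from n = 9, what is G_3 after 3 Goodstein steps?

G_0=9  [base 2] 2^(2 + 1) + 1  →[2↦3]→  3^(3 + 1) + 1 = 82  −1 ⇒ G_1=81
G_1=81  [base 3] 3^(3 + 1)  →[3↦4]→  4^(4 + 1) = 1024  −1 ⇒ G_2=1023
G_2=1023  [base 4] 3·4^4 + 3·4^3 + 3·4^2 + 3·4 + 3  →[4↦5]→  3·5^5 + 3·5^3 + 3·5^2 + 3·5 + 3 = 9843  −1 ⇒ G_3=9842

9842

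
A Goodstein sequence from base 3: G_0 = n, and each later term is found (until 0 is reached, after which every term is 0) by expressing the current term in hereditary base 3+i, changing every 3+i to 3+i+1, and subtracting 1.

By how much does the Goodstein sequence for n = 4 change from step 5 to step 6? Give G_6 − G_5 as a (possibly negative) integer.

[0] 4 ≡ 3 + 1 (base 3). Lift 4: 5. −1: 4.
[1] 4 ≡ 4 (base 4). Lift 5: 5. −1: 4.
[2] 4 ≡ 4 (base 5). Lift 6: 4. −1: 3.
[3] 3 ≡ 3 (base 6). Lift 7: 3. −1: 2.
[4] 2 ≡ 2 (base 7). Lift 8: 2. −1: 1.
[5] 1 ≡ 1 (base 8). Lift 9: 1. −1: 0.

-1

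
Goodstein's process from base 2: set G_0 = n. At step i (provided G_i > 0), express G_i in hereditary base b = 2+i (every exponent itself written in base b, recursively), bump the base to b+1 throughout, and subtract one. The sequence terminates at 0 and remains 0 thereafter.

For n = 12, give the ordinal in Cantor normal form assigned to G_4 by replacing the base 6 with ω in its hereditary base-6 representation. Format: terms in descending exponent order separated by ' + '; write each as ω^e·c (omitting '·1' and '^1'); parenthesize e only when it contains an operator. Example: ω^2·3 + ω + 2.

(0) 12|_2 = 2^(2 + 1) + 2^2 ↦ 3^(3 + 1) + 3^3|_3 = 108 ⇒ 107
(1) 107|_3 = 3^(3 + 1) + 2·3^2 + 2·3 + 2 ↦ 4^(4 + 1) + 2·4^2 + 2·4 + 2|_4 = 1066 ⇒ 1065
(2) 1065|_4 = 4^(4 + 1) + 2·4^2 + 2·4 + 1 ↦ 5^(5 + 1) + 2·5^2 + 2·5 + 1|_5 = 15686 ⇒ 15685
(3) 15685|_5 = 5^(5 + 1) + 2·5^2 + 2·5 ↦ 6^(6 + 1) + 2·6^2 + 2·6|_6 = 280020 ⇒ 280019
(4) 280019|_6 = 6^(6 + 1) + 2·6^2 + 6 + 5 ↦ 7^(7 + 1) + 2·7^2 + 7 + 5|_7 = 5764911 ⇒ 5764910

ω^(ω + 1) + ω^2·2 + ω + 5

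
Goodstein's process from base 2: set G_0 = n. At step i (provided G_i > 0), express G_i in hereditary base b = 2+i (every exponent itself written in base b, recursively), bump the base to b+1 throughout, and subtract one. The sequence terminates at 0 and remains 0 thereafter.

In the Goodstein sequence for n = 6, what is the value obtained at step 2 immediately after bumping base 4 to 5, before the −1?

3126

[0] 6 ≡ 2^2 + 2 (base 2). Lift 3: 30. −1: 29.
[1] 29 ≡ 3^3 + 2 (base 3). Lift 4: 258. −1: 257.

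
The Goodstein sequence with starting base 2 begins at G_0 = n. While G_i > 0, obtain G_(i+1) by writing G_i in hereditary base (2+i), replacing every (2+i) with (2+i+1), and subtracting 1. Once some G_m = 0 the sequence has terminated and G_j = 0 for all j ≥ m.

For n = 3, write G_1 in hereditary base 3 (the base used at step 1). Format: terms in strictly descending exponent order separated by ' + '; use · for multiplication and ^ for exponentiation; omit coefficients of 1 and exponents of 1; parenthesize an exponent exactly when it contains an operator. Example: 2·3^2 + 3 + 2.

3

3 —HB2→ 2 + 1 —bump→ 3 + 1 = 4 —(−1)→ 3
3 —HB3→ 3 —bump→ 4 = 4 —(−1)→ 3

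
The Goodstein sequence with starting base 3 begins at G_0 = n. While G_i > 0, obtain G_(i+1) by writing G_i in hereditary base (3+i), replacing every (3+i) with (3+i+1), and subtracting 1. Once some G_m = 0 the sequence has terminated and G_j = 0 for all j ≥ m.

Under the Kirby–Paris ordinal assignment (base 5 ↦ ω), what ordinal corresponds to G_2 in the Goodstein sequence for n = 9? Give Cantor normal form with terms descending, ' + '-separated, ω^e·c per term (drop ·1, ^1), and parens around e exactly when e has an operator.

ω·3 + 2

9 —HB3→ 3^2 —bump→ 4^2 = 16 —(−1)→ 15
15 —HB4→ 3·4 + 3 —bump→ 3·5 + 3 = 18 —(−1)→ 17
17 —HB5→ 3·5 + 2 —bump→ 3·6 + 2 = 20 —(−1)→ 19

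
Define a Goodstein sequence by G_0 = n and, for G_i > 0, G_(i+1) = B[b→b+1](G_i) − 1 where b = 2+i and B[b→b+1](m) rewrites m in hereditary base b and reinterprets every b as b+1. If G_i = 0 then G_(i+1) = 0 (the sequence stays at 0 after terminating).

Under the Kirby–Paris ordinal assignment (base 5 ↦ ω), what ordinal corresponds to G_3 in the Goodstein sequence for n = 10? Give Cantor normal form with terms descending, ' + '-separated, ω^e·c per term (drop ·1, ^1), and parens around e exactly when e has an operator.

step 0: 10 = 2^(2 + 1) + 2; sub 3 for 2: 3^(3 + 1) + 3; = 84; G_1 = 84−1 = 83
step 1: 83 = 3^(3 + 1) + 2; sub 4 for 3: 4^(4 + 1) + 2; = 1026; G_2 = 1026−1 = 1025
step 2: 1025 = 4^(4 + 1) + 1; sub 5 for 4: 5^(5 + 1) + 1; = 15626; G_3 = 15626−1 = 15625

ω^(ω + 1)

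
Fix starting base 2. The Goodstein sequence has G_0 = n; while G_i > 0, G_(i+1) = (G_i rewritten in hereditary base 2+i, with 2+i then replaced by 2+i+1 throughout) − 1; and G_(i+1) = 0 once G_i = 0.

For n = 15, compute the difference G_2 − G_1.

1172

15 —HB2→ 2^(2 + 1) + 2^2 + 2 + 1 —bump→ 3^(3 + 1) + 3^3 + 3 + 1 = 112 —(−1)→ 111
111 —HB3→ 3^(3 + 1) + 3^3 + 3 —bump→ 4^(4 + 1) + 4^4 + 4 = 1284 —(−1)→ 1283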